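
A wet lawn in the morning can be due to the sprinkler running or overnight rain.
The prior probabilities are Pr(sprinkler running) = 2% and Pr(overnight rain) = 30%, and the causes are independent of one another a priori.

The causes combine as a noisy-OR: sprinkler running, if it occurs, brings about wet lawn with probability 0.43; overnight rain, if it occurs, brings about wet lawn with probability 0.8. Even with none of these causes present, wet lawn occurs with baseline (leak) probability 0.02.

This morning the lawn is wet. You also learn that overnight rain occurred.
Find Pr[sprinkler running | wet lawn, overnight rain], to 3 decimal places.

Pr[sprinkler running | wet lawn, overnight rain] ≈ 0.022

Under noisy-OR, P(wet lawn | causes) = 1 − (1−0.02)·∏(1−qᵢ) over the active causes.
Enumerate both values of sprinkler running and weight by the priors:
  P(wet lawn | overnight rain) = 0.804·0.98 + 0.88828·0.02
        = 0.787920 + 0.017766 = 0.805686
Keeping only the sprinkler running-present terms gives 0.017766, so
  P(sprinkler running | wet lawn, overnight rain) = 0.017766 / 0.805686 ≈ 0.022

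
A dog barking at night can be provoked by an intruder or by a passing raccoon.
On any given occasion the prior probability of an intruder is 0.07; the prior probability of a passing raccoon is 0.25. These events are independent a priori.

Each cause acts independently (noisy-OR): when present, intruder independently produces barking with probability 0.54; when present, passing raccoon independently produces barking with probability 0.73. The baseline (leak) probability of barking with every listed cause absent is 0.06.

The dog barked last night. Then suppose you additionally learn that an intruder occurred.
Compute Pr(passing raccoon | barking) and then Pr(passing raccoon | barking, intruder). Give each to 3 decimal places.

Under noisy-OR, P(barking | causes) = 1 − (1−0.06)·∏(1−qᵢ) over the active causes.
Enumerate the 4 (intruder, passing raccoon) configurations and weight by the priors:
  P(barking) = 0.06*0.93*0.75 + 0.7462*0.93*0.25 + 0.5676*0.07*0.75 + 0.883252*0.07*0.25
        = 0.041850 + 0.173491 + 0.029799 + 0.015457 = 0.260597
The terms with passing raccoon present sum to 0.188948, so
  P(passing raccoon | barking) = 0.188948 / 0.260597 ≈ 0.725

Now also conditioning on intruder=true:
P(barking | intruder) = 0.5676×0.75 + 0.883252×0.25 = 0.425700 + 0.220813 = 0.646513
The passing raccoon-present share is 0.883252×0.25 = 0.220813.
Hence the posterior is 0.220813/0.646513 ≈ 0.342.
— intruder explains away the evidence for passing raccoon.

Pr(passing raccoon | barking) ≈ 0.725; Pr(passing raccoon | barking, intruder) ≈ 0.342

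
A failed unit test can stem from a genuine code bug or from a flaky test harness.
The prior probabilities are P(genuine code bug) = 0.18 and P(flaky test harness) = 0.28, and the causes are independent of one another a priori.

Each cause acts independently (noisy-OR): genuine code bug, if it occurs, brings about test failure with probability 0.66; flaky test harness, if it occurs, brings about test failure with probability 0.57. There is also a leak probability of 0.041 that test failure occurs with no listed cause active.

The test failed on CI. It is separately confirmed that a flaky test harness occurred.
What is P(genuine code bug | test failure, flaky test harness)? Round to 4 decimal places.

Under noisy-OR, P(test failure | causes) = 1 − (1−0.041)·∏(1−qᵢ) over the active causes.
P(test failure | flaky test harness) = 0.58763×0.82 + 0.859794×0.18 = 0.481857 + 0.154763 = 0.636620
The genuine code bug-present share is 0.859794×0.18 = 0.154763.
Hence the posterior is 0.154763/0.636620 ≈ 0.2431.

P(genuine code bug | test failure, flaky test harness) ≈ 0.2431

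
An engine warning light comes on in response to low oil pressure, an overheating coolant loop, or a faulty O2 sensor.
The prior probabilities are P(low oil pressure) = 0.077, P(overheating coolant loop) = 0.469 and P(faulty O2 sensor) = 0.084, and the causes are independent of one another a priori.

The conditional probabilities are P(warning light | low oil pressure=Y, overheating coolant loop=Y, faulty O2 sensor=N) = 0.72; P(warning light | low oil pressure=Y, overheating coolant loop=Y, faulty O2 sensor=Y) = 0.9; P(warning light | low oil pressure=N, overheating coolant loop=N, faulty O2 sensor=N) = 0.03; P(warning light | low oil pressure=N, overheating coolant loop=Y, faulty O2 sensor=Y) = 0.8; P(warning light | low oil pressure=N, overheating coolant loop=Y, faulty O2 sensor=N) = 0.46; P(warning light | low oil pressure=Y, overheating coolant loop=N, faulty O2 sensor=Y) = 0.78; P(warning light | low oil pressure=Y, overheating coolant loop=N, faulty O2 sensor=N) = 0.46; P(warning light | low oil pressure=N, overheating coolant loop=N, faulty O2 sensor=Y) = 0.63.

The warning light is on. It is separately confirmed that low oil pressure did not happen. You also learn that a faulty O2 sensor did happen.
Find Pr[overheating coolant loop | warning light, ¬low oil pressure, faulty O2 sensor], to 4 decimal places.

Weight on overheating coolant loop=true, given the evidence: 0.8×0.469 = 0.375200
The normalizing constant is 0.63×0.531 + 0.8×0.469 = 0.709730
Posterior = 0.375200 / 0.709730 ≈ 0.5287

Pr[overheating coolant loop | warning light, ¬low oil pressure, faulty O2 sensor] ≈ 0.5287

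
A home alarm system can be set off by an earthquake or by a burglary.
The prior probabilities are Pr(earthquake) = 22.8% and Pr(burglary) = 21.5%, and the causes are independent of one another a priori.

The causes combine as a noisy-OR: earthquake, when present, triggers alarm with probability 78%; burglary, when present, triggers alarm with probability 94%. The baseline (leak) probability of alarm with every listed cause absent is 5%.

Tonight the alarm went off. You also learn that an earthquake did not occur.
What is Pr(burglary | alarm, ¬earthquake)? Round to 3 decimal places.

Under noisy-OR, P(alarm | causes) = 1 − (1−0.05)·∏(1−qᵢ) over the active causes.
Enumerate both values of burglary and weight by the priors:
  P(alarm | ¬earthquake) = 0.05·0.785 + 0.943·0.215
        = 0.039250 + 0.202745 = 0.241995
Configurations with burglary contribute 0.202745, so
  P(burglary | alarm, ¬earthquake) = 0.202745 / 0.241995 ≈ 0.838

Pr(burglary | alarm, ¬earthquake) ≈ 0.838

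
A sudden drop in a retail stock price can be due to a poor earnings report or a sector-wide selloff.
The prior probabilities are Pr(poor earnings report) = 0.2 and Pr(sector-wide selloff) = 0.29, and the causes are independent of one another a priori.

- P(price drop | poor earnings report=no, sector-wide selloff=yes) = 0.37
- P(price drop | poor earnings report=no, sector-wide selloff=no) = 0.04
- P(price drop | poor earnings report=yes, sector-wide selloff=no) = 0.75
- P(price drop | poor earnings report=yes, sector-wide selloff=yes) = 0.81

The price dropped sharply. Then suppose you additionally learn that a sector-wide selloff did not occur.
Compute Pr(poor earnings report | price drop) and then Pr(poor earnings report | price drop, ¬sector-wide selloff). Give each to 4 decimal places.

Sum P(price drop|·) weighted by the priors over the 4 (poor earnings report, sector-wide selloff) configurations:
  P(price drop) = 0.04×0.8×0.71 + 0.37×0.8×0.29 + 0.75×0.2×0.71 + 0.81×0.2×0.29
        = 0.022720 + 0.085840 + 0.106500 + 0.046980 = 0.262040
Keeping only the poor earnings report-present terms gives 0.153480, so
  P(poor earnings report | price drop) = 0.153480 / 0.262040 ≈ 0.5857

Now also conditioning on sector-wide selloff≠true:
By total probability over both values of poor earnings report:
  P(price drop | ¬sector-wide selloff) = 0.04·0.8 + 0.75·0.2
        = 0.032000 + 0.150000 = 0.182000
Keeping only the poor earnings report-present terms gives 0.150000, so
  P(poor earnings report | price drop, ¬sector-wide selloff) = 0.150000 / 0.182000 ≈ 0.8242
Ruling out sector-wide selloff raises the posterior on poor earnings report — the flip side of explaining away.

Pr(poor earnings report | price drop) ≈ 0.5857; Pr(poor earnings report | price drop, ¬sector-wide selloff) ≈ 0.8242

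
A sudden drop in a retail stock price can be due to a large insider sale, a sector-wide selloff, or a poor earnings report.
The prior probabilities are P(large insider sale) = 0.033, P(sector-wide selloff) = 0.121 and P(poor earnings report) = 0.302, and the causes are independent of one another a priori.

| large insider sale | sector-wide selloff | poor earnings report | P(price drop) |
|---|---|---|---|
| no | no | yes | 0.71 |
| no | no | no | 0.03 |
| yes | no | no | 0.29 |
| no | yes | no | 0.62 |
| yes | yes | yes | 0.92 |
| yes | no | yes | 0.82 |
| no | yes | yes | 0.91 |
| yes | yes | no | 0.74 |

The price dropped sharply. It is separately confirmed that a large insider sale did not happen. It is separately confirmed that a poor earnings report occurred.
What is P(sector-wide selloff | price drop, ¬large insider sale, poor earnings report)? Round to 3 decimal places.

P(price drop | ¬large insider sale, poor earnings report) = 0.71·0.879 + 0.91·0.121 = 0.624090 + 0.110110 = 0.734200
The sector-wide selloff-present share is 0.91·0.121 = 0.110110.
So P(sector-wide selloff | price drop, ¬large insider sale, poor earnings report) = 0.110110/0.734200 ≈ 0.150.

P(sector-wide selloff | price drop, ¬large insider sale, poor earnings report) ≈ 0.150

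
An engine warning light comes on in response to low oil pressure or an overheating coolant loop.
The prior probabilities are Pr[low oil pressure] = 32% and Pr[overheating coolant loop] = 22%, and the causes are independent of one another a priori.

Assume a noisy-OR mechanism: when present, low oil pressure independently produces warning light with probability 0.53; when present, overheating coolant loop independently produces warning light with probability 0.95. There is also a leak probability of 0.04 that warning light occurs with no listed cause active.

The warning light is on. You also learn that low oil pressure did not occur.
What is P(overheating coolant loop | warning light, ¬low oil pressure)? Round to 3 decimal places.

Under noisy-OR, P(warning light | causes) = 1 − (1−0.04)·∏(1−qᵢ) over the active causes.
For the numerator, keep only overheating coolant loop=true terms: 0.952*0.22 = 0.209440
The normalizing constant is 0.04*0.78 + 0.952*0.22 = 0.240640
Posterior = 0.209440 / 0.240640 ≈ 0.870

P(overheating coolant loop | warning light, ¬low oil pressure) ≈ 0.870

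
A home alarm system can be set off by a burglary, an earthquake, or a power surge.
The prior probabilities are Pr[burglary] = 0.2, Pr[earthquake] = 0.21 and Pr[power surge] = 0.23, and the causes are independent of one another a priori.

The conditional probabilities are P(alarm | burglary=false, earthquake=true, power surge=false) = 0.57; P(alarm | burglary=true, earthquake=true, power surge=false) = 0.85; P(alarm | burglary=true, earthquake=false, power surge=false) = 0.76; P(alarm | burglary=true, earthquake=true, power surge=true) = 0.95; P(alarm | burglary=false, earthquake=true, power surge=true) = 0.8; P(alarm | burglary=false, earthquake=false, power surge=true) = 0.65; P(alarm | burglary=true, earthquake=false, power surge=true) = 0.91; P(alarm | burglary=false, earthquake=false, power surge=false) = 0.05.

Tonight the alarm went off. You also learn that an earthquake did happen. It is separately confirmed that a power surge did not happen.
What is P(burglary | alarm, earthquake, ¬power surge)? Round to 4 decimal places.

P(alarm | earthquake, ¬power surge) = 0.57*0.8 + 0.85*0.2 = 0.456000 + 0.170000 = 0.626000
The burglary-present share is 0.85*0.2 = 0.170000.
P(burglary | alarm, earthquake, ¬power surge) = 0.170000 / 0.626000 ≈ 0.2716

P(burglary | alarm, earthquake, ¬power surge) ≈ 0.2716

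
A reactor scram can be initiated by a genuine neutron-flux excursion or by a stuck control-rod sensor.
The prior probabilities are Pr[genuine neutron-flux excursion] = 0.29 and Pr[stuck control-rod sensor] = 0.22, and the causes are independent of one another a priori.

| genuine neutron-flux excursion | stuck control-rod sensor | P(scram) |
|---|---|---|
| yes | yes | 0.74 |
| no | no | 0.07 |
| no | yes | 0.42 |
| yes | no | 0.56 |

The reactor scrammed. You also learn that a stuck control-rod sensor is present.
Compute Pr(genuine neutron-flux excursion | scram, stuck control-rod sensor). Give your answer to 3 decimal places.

Pr(genuine neutron-flux excursion | scram, stuck control-rod sensor) ≈ 0.418

Weight on genuine neutron-flux excursion=true, given the evidence: 0.74·0.29 = 0.214600
Denominator P(scram | stuck control-rod sensor): 0.42·0.71 + 0.74·0.29 = 0.512800
P(genuine neutron-flux excursion | scram, stuck control-rod sensor) = 0.214600/0.512800 ≈ 0.418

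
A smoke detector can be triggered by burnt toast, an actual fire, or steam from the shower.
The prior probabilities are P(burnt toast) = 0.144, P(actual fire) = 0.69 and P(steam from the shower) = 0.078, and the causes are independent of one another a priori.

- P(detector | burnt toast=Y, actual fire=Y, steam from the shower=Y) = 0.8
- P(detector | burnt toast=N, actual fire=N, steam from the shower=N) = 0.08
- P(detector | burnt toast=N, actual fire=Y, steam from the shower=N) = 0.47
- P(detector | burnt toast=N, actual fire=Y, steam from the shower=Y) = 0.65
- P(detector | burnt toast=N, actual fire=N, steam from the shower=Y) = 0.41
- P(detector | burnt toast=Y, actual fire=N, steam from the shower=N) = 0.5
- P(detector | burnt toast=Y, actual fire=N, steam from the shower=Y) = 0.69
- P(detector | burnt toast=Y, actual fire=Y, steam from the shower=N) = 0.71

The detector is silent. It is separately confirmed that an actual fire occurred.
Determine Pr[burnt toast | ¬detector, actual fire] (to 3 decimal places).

Numerator (weight on configurations with burnt toast): 0.038503 + 0.002246 = 0.040749
Denominator P(¬detector | actual fire): 0.53*0.856*0.922 + 0.35*0.856*0.078 + 0.29*0.144*0.922 + 0.2*0.144*0.078 = 0.482411
Posterior = 0.040749 / 0.482411 ≈ 0.084

Pr[burnt toast | ¬detector, actual fire] ≈ 0.084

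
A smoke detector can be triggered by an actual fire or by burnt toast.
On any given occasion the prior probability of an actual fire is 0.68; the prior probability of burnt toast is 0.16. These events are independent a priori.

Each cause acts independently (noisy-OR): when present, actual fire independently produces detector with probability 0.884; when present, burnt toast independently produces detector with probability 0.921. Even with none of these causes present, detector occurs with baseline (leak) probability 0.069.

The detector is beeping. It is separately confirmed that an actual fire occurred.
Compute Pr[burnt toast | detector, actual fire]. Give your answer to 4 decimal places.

Pr[burnt toast | detector, actual fire] ≈ 0.1747

Under noisy-OR, P(detector | causes) = 1 − (1−0.069)·∏(1−qᵢ) over the active causes.
Enumerate both values of burnt toast and weight by the priors:
  P(detector | actual fire) = 0.892004×0.84 + 0.991468×0.16
        = 0.749283 + 0.158635 = 0.907918
The terms with burnt toast present sum to 0.158635, so
  P(burnt toast | detector, actual fire) = 0.158635 / 0.907918 ≈ 0.1747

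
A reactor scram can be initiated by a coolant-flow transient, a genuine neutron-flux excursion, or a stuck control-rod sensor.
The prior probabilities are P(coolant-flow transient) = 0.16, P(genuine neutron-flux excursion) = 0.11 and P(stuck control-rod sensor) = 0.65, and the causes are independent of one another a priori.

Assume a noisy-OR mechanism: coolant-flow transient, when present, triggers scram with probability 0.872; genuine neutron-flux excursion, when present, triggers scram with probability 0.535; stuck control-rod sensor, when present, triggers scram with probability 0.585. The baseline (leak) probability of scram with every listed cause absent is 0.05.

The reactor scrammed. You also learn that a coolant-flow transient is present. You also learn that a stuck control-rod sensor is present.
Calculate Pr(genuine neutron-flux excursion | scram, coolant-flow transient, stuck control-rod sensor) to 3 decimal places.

Pr(genuine neutron-flux excursion | scram, coolant-flow transient, stuck control-rod sensor) ≈ 0.113

Under noisy-OR, P(scram | causes) = 1 − (1−0.05)·∏(1−qᵢ) over the active causes.
P(scram | coolant-flow transient, stuck control-rod sensor) = 0.949536·0.89 + 0.976534·0.11 = 0.845087 + 0.107419 = 0.952506
Restricting to configurations with genuine neutron-flux excursion present: 0.976534·0.11 = 0.107419.
Hence the posterior is 0.107419/0.952506 ≈ 0.113.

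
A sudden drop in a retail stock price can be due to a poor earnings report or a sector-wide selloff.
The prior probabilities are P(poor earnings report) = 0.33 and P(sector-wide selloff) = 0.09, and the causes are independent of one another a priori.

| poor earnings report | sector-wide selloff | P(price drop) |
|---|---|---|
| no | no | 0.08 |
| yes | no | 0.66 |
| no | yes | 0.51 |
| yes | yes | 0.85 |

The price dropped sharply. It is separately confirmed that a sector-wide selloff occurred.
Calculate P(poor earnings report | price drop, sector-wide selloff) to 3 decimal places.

Weight on poor earnings report=true, given the evidence: 0.85*0.33 = 0.280500
Denominator P(price drop | sector-wide selloff): 0.51*0.67 + 0.85*0.33 = 0.622200
Posterior = 0.280500 / 0.622200 ≈ 0.451

P(poor earnings report | price drop, sector-wide selloff) ≈ 0.451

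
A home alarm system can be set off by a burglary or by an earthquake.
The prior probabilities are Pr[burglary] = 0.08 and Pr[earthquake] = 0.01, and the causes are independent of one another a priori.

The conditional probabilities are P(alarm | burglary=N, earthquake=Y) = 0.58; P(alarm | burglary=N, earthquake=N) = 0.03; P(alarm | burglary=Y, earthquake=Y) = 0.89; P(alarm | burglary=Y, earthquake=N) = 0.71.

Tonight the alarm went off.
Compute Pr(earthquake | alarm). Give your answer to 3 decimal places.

Sum P(alarm|·) weighted by the priors over the 4 (burglary, earthquake) configurations:
  P(alarm) = 0.03×0.92×0.99 + 0.58×0.92×0.01 + 0.71×0.08×0.99 + 0.89×0.08×0.01
        = 0.027324 + 0.005336 + 0.056232 + 0.000712 = 0.089604
The terms with earthquake present sum to 0.006048, so
  P(earthquake | alarm) = 0.006048 / 0.089604 ≈ 0.067

Pr(earthquake | alarm) ≈ 0.067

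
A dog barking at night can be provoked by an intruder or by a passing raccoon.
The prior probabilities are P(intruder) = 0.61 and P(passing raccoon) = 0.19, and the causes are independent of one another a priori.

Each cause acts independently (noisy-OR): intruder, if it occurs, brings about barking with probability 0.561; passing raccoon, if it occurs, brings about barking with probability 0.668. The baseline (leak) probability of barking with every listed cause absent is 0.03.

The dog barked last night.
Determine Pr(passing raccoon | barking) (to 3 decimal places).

Pr(passing raccoon | barking) ≈ 0.338

Under noisy-OR, P(barking | causes) = 1 − (1−0.03)·∏(1−qᵢ) over the active causes.
Numerator (weight on configurations with passing raccoon): 0.050237 + 0.099515 = 0.149752
Denominator P(barking): 0.03·0.39·0.81 + 0.67796·0.39·0.19 + 0.57417·0.61·0.81 + 0.858624·0.61·0.19 = 0.442926
P(passing raccoon | barking) = 0.149752/0.442926 ≈ 0.338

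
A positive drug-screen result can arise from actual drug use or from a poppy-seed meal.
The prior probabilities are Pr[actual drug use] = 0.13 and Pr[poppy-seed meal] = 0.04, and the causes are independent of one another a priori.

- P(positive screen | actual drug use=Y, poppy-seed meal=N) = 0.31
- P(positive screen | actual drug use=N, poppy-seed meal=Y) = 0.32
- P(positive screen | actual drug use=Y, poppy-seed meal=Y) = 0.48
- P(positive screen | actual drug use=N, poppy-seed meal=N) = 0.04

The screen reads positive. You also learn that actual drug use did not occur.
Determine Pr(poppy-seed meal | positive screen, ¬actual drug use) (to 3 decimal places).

P(positive screen | ¬actual drug use) = 0.04×0.96 + 0.32×0.04 = 0.038400 + 0.012800 = 0.051200
Restricting to configurations with poppy-seed meal present: 0.32×0.04 = 0.012800.
So P(poppy-seed meal | positive screen, ¬actual drug use) = 0.012800/0.051200 ≈ 0.250.

Pr(poppy-seed meal | positive screen, ¬actual drug use) ≈ 0.250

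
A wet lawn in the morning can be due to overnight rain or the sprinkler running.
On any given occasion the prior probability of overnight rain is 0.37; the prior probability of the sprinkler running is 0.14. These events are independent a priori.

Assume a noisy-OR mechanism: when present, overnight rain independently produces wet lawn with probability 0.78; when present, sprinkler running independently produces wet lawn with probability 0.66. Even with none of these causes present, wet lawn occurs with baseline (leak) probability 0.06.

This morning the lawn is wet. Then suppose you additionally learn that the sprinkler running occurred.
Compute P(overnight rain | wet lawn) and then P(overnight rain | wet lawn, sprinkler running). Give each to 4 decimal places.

Under noisy-OR, P(wet lawn | causes) = 1 − (1−0.06)·∏(1−qᵢ) over the active causes.
Enumerate the 4 (overnight rain, sprinkler running) configurations and weight by the priors:
  P(wet lawn) = 0.06·0.63·0.86 + 0.6804·0.63·0.14 + 0.7932·0.37·0.86 + 0.929688·0.37·0.14
        = 0.032508 + 0.060011 + 0.252396 + 0.048158 = 0.393073
The terms with overnight rain present sum to 0.300554, so
  P(overnight rain | wet lawn) = 0.300554 / 0.393073 ≈ 0.7646

Now also conditioning on sprinkler running=true:
Enumerate both values of overnight rain and weight by the priors:
  P(wet lawn | sprinkler running) = 0.6804·0.63 + 0.929688·0.37
        = 0.428652 + 0.343985 = 0.772637
Configurations with overnight rain contribute 0.343985, so
  P(overnight rain | wet lawn, sprinkler running) = 0.343985 / 0.772637 ≈ 0.4452
The drop from 0.7646 to 0.4452 is the explaining-away (discounting) effect.

P(overnight rain | wet lawn) ≈ 0.7646; P(overnight rain | wet lawn, sprinkler running) ≈ 0.4452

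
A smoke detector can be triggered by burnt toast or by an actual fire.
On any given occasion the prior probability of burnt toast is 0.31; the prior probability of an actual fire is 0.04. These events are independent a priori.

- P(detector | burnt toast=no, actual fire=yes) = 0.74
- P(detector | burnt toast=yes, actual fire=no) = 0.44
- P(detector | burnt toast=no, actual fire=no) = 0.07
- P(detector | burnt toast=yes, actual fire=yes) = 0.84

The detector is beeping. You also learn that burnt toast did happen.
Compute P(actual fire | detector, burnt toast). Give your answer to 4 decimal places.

P(detector | burnt toast) = 0.44·0.96 + 0.84·0.04 = 0.422400 + 0.033600 = 0.456000
Restricting to configurations with actual fire present: 0.84·0.04 = 0.033600.
So P(actual fire | detector, burnt toast) = 0.033600/0.456000 ≈ 0.0737.

P(actual fire | detector, burnt toast) ≈ 0.0737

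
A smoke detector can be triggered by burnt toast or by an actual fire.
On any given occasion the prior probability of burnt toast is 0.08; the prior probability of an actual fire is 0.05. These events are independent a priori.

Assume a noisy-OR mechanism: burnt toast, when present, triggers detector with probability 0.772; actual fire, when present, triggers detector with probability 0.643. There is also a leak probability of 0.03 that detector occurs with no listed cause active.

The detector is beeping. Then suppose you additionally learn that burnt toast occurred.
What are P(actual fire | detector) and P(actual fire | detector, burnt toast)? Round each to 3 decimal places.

P(actual fire | detector) ≈ 0.283; P(actual fire | detector, burnt toast) ≈ 0.059

Under noisy-OR, P(detector | causes) = 1 − (1−0.03)·∏(1−qᵢ) over the active causes.
Enumerate the 4 (burnt toast, actual fire) configurations and weight by the priors:
  P(detector) = 0.03×0.92×0.95 + 0.65371×0.92×0.05 + 0.77884×0.08×0.95 + 0.921046×0.08×0.05
        = 0.026220 + 0.030071 + 0.059192 + 0.003684 = 0.119167
The terms with actual fire present sum to 0.033755, so
  P(actual fire | detector) = 0.033755 / 0.119167 ≈ 0.283

Now also conditioning on burnt toast=true:
P(detector | burnt toast) = 0.77884×0.95 + 0.921046×0.05 = 0.739898 + 0.046052 = 0.785950
Restricting to configurations with actual fire present: 0.921046×0.05 = 0.046052.
P(actual fire | detector, burnt toast) = 0.046052 / 0.785950 ≈ 0.059
— burnt toast explains away the evidence for actual fire.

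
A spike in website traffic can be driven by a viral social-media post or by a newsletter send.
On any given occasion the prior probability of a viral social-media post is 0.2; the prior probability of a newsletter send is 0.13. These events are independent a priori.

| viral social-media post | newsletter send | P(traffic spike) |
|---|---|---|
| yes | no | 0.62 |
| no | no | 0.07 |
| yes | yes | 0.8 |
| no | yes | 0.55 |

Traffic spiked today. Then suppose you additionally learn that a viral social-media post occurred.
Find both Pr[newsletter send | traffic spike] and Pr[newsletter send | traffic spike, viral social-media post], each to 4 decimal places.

Pr[newsletter send | traffic spike] ≈ 0.3325; Pr[newsletter send | traffic spike, viral social-media post] ≈ 0.1616

P(traffic spike) = 0.07*0.8*0.87 + 0.55*0.8*0.13 + 0.62*0.2*0.87 + 0.8*0.2*0.13 = 0.048720 + 0.057200 + 0.107880 + 0.020800 = 0.234600
The newsletter send-present share is 0.057200 + 0.020800 = 0.078000.
So P(newsletter send | traffic spike) = 0.078000/0.234600 ≈ 0.3325.

Now condition on the additional information:
For the numerator, keep only newsletter send=true terms: 0.8×0.13 = 0.104000
Normalizer over all consistent configurations: 0.62×0.87 + 0.8×0.13 = 0.643400
Posterior = 0.104000 / 0.643400 ≈ 0.1616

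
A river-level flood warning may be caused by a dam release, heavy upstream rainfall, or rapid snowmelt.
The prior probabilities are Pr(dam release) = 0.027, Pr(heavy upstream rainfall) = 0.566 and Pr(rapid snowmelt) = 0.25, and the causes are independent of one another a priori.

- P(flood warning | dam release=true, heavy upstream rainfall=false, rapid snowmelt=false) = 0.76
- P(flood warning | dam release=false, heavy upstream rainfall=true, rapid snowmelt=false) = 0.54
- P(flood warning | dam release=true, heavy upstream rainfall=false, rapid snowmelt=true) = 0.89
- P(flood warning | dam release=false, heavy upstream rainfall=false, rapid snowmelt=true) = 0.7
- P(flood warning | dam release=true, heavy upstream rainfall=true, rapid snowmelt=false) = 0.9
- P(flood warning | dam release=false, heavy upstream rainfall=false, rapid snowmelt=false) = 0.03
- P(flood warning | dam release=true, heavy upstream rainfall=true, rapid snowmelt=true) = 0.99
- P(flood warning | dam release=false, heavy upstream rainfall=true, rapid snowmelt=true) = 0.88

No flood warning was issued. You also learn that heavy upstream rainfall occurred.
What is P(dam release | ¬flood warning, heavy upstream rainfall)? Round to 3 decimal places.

P(dam release | ¬flood warning, heavy upstream rainfall) ≈ 0.006

P(¬flood warning | heavy upstream rainfall) = 0.46·0.973·0.75 + 0.12·0.973·0.25 + 0.1·0.027·0.75 + 0.01·0.027·0.25 = 0.335685 + 0.029190 + 0.002025 + 0.000068 = 0.366968
The dam release-present share is 0.002025 + 0.000068 = 0.002093.
So P(dam release | ¬flood warning, heavy upstream rainfall) = 0.002093/0.366968 ≈ 0.006.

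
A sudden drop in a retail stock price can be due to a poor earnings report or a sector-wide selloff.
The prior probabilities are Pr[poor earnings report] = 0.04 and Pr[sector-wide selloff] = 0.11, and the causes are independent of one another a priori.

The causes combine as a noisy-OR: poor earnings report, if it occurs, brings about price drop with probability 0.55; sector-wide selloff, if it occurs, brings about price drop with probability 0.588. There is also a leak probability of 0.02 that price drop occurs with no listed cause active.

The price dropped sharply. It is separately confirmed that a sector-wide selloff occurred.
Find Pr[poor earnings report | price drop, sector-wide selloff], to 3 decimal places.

Pr[poor earnings report | price drop, sector-wide selloff] ≈ 0.054

Under noisy-OR, P(price drop | causes) = 1 − (1−0.02)·∏(1−qᵢ) over the active causes.
Weight on poor earnings report=true, given the evidence: 0.818308×0.04 = 0.032732
Denominator P(price drop | sector-wide selloff): 0.59624×0.96 + 0.818308×0.04 = 0.605122
Posterior = 0.032732 / 0.605122 ≈ 0.054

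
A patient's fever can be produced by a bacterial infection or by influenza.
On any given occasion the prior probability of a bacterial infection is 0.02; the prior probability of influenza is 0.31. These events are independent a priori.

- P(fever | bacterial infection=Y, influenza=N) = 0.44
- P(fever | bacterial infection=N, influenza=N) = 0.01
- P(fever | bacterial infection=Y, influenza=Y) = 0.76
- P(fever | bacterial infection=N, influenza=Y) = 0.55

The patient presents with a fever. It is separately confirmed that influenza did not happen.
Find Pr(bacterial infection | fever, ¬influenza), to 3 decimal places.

Enumerate both values of bacterial infection and weight by the priors:
  P(fever | ¬influenza) = 0.01·0.98 + 0.44·0.02
        = 0.009800 + 0.008800 = 0.018600
Configurations with bacterial infection contribute 0.008800, so
  P(bacterial infection | fever, ¬influenza) = 0.008800 / 0.018600 ≈ 0.473

Pr(bacterial infection | fever, ¬influenza) ≈ 0.473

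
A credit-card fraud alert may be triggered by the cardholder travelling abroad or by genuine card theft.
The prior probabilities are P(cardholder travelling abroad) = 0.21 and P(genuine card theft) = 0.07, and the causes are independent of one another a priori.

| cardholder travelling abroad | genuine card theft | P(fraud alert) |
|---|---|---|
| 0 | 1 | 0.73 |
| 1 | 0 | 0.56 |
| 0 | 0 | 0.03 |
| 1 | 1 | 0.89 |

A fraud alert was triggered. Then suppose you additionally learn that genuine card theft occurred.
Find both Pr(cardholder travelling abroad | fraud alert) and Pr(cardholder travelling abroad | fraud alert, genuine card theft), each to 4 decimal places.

Pr(cardholder travelling abroad | fraud alert) ≈ 0.6624; Pr(cardholder travelling abroad | fraud alert, genuine card theft) ≈ 0.2448

Weight on cardholder travelling abroad=true, given the evidence: 0.109368 + 0.013083 = 0.122451
Denominator P(fraud alert): 0.03×0.79×0.93 + 0.73×0.79×0.07 + 0.56×0.21×0.93 + 0.89×0.21×0.07 = 0.184861
Posterior = 0.122451 / 0.184861 ≈ 0.6624

Now also conditioning on genuine card theft=true:
P(fraud alert | genuine card theft) = 0.73·0.79 + 0.89·0.21 = 0.576700 + 0.186900 = 0.763600
Restricting to configurations with cardholder travelling abroad present: 0.89·0.21 = 0.186900.
So P(cardholder travelling abroad | fraud alert, genuine card theft) = 0.186900/0.763600 ≈ 0.2448.
The drop from 0.6624 to 0.2448 is the explaining-away (discounting) effect.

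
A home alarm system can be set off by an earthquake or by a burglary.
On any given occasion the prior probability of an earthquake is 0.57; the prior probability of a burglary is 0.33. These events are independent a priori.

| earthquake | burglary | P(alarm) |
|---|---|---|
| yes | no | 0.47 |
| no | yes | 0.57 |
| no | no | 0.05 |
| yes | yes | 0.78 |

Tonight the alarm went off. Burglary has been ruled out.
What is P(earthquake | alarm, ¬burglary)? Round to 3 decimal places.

Sum P(alarm|·) weighted by the priors over both values of earthquake:
  P(alarm | ¬burglary) = 0.05×0.43 + 0.47×0.57
        = 0.021500 + 0.267900 = 0.289400
Configurations with earthquake contribute 0.267900, so
  P(earthquake | alarm, ¬burglary) = 0.267900 / 0.289400 ≈ 0.926

P(earthquake | alarm, ¬burglary) ≈ 0.926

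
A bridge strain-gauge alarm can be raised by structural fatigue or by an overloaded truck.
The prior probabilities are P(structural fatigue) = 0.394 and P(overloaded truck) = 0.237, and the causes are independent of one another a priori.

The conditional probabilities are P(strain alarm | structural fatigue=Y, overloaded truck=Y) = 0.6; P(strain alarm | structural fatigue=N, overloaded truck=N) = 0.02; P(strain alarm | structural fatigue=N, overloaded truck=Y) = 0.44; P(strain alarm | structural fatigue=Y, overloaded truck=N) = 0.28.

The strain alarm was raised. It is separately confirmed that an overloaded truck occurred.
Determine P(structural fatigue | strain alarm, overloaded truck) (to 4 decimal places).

P(strain alarm | overloaded truck) = 0.44×0.606 + 0.6×0.394 = 0.266640 + 0.236400 = 0.503040
The structural fatigue-present share is 0.6×0.394 = 0.236400.
P(structural fatigue | strain alarm, overloaded truck) = 0.236400 / 0.503040 ≈ 0.4699

P(structural fatigue | strain alarm, overloaded truck) ≈ 0.4699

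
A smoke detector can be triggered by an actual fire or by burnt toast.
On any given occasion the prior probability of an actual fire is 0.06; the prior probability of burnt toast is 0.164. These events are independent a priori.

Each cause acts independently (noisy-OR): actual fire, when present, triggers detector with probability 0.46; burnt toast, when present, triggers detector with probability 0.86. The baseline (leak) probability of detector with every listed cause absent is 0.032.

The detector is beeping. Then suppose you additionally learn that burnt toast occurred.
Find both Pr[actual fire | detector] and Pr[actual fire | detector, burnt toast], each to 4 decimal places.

Pr[actual fire | detector] ≈ 0.1727; Pr[actual fire | detector, burnt toast] ≈ 0.0640

Under noisy-OR, P(detector | causes) = 1 − (1−0.032)·∏(1−qᵢ) over the active causes.
By total probability over the 4 (actual fire, burnt toast) configurations:
  P(detector) = 0.032*0.94*0.836 + 0.86448*0.94*0.164 + 0.47728*0.06*0.836 + 0.926819*0.06*0.164
        = 0.025147 + 0.133268 + 0.023940 + 0.009120 = 0.191475
Keeping only the actual fire-present terms gives 0.033060, so
  P(actual fire | detector) = 0.033060 / 0.191475 ≈ 0.1727

With the extra evidence:
Sum P(detector|·) weighted by the priors over both values of actual fire:
  P(detector | burnt toast) = 0.86448*0.94 + 0.926819*0.06
        = 0.812611 + 0.055609 = 0.868220
Keeping only the actual fire-present terms gives 0.055609, so
  P(actual fire | detector, burnt toast) = 0.055609 / 0.868220 ≈ 0.0640
The drop from 0.1727 to 0.0640 is the explaining-away (discounting) effect.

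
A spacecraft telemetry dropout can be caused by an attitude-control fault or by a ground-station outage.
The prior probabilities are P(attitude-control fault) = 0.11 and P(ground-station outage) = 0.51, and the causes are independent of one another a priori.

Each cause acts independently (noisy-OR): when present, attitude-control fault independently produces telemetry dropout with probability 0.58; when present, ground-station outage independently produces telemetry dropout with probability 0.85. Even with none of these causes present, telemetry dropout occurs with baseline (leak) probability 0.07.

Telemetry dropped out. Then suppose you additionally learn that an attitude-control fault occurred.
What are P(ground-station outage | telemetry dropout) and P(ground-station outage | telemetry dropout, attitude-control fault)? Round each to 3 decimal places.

Under noisy-OR, P(telemetry dropout | causes) = 1 − (1−0.07)·∏(1−qᵢ) over the active causes.
P(telemetry dropout) = 0.07·0.89·0.49 + 0.8605·0.89·0.51 + 0.6094·0.11·0.49 + 0.94141·0.11·0.51 = 0.030527 + 0.390581 + 0.032847 + 0.052813 = 0.506768
The ground-station outage-present share is 0.390581 + 0.052813 = 0.443394.
Hence the posterior is 0.443394/0.506768 ≈ 0.875.

Now also conditioning on attitude-control fault=true:
P(telemetry dropout | attitude-control fault) = 0.6094×0.49 + 0.94141×0.51 = 0.298606 + 0.480119 = 0.778725
Of this, 0.480119 comes from 0.94141×0.51 (the ground-station outage=true cases).
P(ground-station outage | telemetry dropout, attitude-control fault) = 0.480119 / 0.778725 ≈ 0.617

P(ground-station outage | telemetry dropout) ≈ 0.875; P(ground-station outage | telemetry dropout, attitude-control fault) ≈ 0.617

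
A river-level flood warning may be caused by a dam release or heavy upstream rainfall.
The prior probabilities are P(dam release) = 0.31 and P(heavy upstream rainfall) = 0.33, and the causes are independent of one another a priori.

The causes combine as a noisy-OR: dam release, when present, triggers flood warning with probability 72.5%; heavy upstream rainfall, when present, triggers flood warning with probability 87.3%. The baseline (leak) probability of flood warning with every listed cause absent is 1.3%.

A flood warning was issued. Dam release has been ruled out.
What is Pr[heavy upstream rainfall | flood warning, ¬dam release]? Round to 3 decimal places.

Under noisy-OR, P(flood warning | causes) = 1 − (1−0.013)·∏(1−qᵢ) over the active causes.
For the numerator, keep only heavy upstream rainfall=true terms: 0.874651×0.33 = 0.288635
Denominator P(flood warning | ¬dam release): 0.013×0.67 + 0.874651×0.33 = 0.297345
P(heavy upstream rainfall | flood warning, ¬dam release) = 0.288635/0.297345 ≈ 0.971

Pr[heavy upstream rainfall | flood warning, ¬dam release] ≈ 0.971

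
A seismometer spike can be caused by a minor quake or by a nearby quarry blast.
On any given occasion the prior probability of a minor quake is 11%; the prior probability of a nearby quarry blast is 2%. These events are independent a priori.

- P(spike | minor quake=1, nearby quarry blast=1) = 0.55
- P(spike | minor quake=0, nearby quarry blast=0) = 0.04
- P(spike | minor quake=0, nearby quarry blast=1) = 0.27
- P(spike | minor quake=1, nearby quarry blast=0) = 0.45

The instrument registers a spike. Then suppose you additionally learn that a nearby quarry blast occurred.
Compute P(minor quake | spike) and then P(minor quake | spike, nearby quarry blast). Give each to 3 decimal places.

P(minor quake | spike) ≈ 0.556; P(minor quake | spike, nearby quarry blast) ≈ 0.201

P(spike) = 0.04×0.89×0.98 + 0.27×0.89×0.02 + 0.45×0.11×0.98 + 0.55×0.11×0.02 = 0.034888 + 0.004806 + 0.048510 + 0.001210 = 0.089414
Restricting to configurations with minor quake present: 0.048510 + 0.001210 = 0.049720.
So P(minor quake | spike) = 0.049720/0.089414 ≈ 0.556.

Now condition on the additional information:
By total probability over both values of minor quake:
  P(spike | nearby quarry blast) = 0.27·0.89 + 0.55·0.11
        = 0.240300 + 0.060500 = 0.300800
Keeping only the minor quake-present terms gives 0.060500, so
  P(minor quake | spike, nearby quarry blast) = 0.060500 / 0.300800 ≈ 0.201
— nearby quarry blast explains away the evidence for minor quake.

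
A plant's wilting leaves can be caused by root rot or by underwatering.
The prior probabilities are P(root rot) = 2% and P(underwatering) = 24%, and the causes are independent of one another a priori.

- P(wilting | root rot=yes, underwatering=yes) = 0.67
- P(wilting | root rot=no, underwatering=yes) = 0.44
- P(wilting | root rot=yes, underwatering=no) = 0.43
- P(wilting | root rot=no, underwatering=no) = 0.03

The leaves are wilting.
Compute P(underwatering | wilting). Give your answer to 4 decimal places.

For the numerator, keep only underwatering=true terms: 0.103488 + 0.003216 = 0.106704
The normalizing constant is 0.03*0.98*0.76 + 0.44*0.98*0.24 + 0.43*0.02*0.76 + 0.67*0.02*0.24 = 0.135584
Posterior = 0.106704 / 0.135584 ≈ 0.7870

P(underwatering | wilting) ≈ 0.7870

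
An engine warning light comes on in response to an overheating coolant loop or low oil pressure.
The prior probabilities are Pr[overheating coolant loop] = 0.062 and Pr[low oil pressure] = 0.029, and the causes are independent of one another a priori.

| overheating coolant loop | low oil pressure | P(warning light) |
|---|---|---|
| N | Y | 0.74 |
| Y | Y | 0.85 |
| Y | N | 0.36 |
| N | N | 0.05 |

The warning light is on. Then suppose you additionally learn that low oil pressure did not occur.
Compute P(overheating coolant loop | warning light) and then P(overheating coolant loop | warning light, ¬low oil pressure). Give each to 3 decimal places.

Sum P(warning light|·) weighted by the priors over the 4 (overheating coolant loop, low oil pressure) configurations:
  P(warning light) = 0.05*0.938*0.971 + 0.74*0.938*0.029 + 0.36*0.062*0.971 + 0.85*0.062*0.029
        = 0.045540 + 0.020129 + 0.021673 + 0.001528 = 0.088870
Keeping only the overheating coolant loop-present terms gives 0.023201, so
  P(overheating coolant loop | warning light) = 0.023201 / 0.088870 ≈ 0.261

Now also conditioning on low oil pressure≠true:
Enumerate both values of overheating coolant loop and weight by the priors:
  P(warning light | ¬low oil pressure) = 0.05·0.938 + 0.36·0.062
        = 0.046900 + 0.022320 = 0.069220
Keeping only the overheating coolant loop-present terms gives 0.022320, so
  P(overheating coolant loop | warning light, ¬low oil pressure) = 0.022320 / 0.069220 ≈ 0.322
With low oil pressure excluded, overheating coolant loop must carry more of the explanatory weight for the warning light.

P(overheating coolant loop | warning light) ≈ 0.261; P(overheating coolant loop | warning light, ¬low oil pressure) ≈ 0.322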